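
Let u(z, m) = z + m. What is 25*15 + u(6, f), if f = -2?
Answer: 379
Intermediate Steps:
u(z, m) = m + z
25*15 + u(6, f) = 25*15 + (-2 + 6) = 375 + 4 = 379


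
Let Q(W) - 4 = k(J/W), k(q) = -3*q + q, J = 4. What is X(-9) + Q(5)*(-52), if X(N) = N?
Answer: -669/5 ≈ -133.80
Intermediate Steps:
k(q) = -2*q
Q(W) = 4 - 8/W
X(-9) + Q(5)*(-52) = -9 + (4 - 8/5)*(-52) = -9 + (12/5)*(-52) = -9 - 624/5 = -669/5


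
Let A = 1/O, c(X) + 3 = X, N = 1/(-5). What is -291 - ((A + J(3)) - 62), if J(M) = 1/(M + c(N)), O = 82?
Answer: -18369/82 ≈ -224.01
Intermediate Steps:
N = -⅕ (N = 1*(-⅕) = -⅕ ≈ -0.20000)
c(X) = -3 + X
A = 1/82 ≈ 0.012195
J(M) = 1/(-16/5 + M) (J(M) = 1/(M + (-3 - ⅕)) = 1/(M - 16/5) = 1/(-16/5 + M))
-291 - ((A + J(3)) - 62) = -291 - ((1/82 + 5/(-16 + 5*3)) - 62) = -291 - ((1/82 + 5/(-16 + 15)) - 62) = -291 - ((1/82 + 5/(-1)) - 62) = -291 - ((1/82 + 5*(-1)) - 62) = -291 - ((1/82 - 5) - 62) = -291 - (-409/82 - 62) = -291 - 1*(-5493/82) = -291 + 5493/82 = -18369/82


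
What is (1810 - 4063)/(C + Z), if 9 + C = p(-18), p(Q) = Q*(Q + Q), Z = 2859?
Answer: -751/1166 ≈ -0.64408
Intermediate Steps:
p(Q) = 2*Q² (p(Q) = Q*(2*Q) = 2*Q²)
C = 639 (C = -9 + 2*(-18)² = -9 + 2*324 = -9 + 648 = 639)
(1810 - 4063)/(C + Z) = (1810 - 4063)/(639 + 2859) = -2253/3498 = -2253*1/3498 = -751/1166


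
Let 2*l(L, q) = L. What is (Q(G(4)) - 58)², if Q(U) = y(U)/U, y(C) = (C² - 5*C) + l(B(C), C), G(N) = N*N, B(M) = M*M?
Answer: 1521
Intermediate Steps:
B(M) = M²
G(N) = N²
l(L, q) = L/2
y(C) = -5*C + 3*C²/2 (y(C) = (C² - 5*C) + C²/2 = -5*C + 3*C²/2)
Q(U) = -5 + 3*U/2 (Q(U) = (U*(-10 + 3*U)/2)/U = -5 + 3*U/2)
(Q(G(4)) - 58)² = ((-5 + (3/2)*4²) - 58)² = ((-5 + (3/2)*16) - 58)² = ((-5 + 24) - 58)² = (19 - 58)² = (-39)² = 1521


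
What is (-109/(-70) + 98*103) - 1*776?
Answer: 652369/70 ≈ 9319.6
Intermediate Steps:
(-109/(-70) + 98*103) - 1*776 = (-109*(-1/70) + 10094) - 776 = (109/70 + 10094) - 776 = 706689/70 - 776 = 652369/70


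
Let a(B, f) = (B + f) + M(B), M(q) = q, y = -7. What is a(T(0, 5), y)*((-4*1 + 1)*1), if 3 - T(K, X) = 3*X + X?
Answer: 123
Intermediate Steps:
T(K, X) = 3 - 4*X (T(K, X) = 3 - (3*X + X) = 3 - 4*X)
a(B, f) = f + 2*B (a(B, f) = (B + f) + B = f + 2*B)
a(T(0, 5), y)*((-4*1 + 1)*1) = (-7 + 2*(3 - 4*5))*((-4*1 + 1)*1) = (-7 + 2*(3 - 20))*((-4 + 1)*1) = (-7 + 2*(-17))*(-3*1) = (-7 - 34)*(-3) = -41*(-3) = 123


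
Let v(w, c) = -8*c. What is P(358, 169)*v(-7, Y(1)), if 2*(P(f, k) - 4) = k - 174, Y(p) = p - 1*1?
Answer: 0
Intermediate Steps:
Y(p) = -1 + p (Y(p) = p - 1 = -1 + p)
P(f, k) = -83 + k/2 (P(f, k) = 4 + (k - 174)/2 = 4 + (-174 + k)/2 = 4 + (-87 + k/2) = -83 + k/2)
P(358, 169)*v(-7, Y(1)) = (-83 + (1/2)*169)*(-8*(-1 + 1)) = (-83 + 169/2)*(-8*0) = (3/2)*0 = 0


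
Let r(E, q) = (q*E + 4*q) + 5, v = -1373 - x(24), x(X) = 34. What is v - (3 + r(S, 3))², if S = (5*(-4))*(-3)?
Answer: -41407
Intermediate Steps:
S = 60 (S = -20*(-3) = 60)
v = -1407 (v = -1373 - 1*34 = -1373 - 34 = -1407)
r(E, q) = 5 + 4*q + E*q (r(E, q) = (E*q + 4*q) + 5 = (4*q + E*q) + 5 = 5 + 4*q + E*q)
v - (3 + r(S, 3))² = -1407 - (3 + (5 + 4*3 + 60*3))² = -1407 - (3 + (5 + 12 + 180))² = -1407 - (3 + 197)² = -1407 - 1*200² = -1407 - 1*40000 = -1407 - 40000 = -41407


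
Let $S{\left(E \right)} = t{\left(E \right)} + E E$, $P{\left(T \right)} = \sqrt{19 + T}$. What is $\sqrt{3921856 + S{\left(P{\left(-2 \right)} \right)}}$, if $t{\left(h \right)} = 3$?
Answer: $6 \sqrt{108941} \approx 1980.4$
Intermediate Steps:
$S{\left(E \right)} = 3 + E^{2}$ ($S{\left(E \right)} = 3 + E E = 3 + E^{2}$)
$\sqrt{3921856 + S{\left(P{\left(-2 \right)} \right)}} = \sqrt{3921856 + \left(3 + \left(\sqrt{19 - 2}\right)^{2}\right)} = \sqrt{3921856 + \left(3 + \left(\sqrt{17}\right)^{2}\right)} = \sqrt{3921856 + \left(3 + 17\right)} = \sqrt{3921856 + 20} = \sqrt{3921876} = 6 \sqrt{108941}$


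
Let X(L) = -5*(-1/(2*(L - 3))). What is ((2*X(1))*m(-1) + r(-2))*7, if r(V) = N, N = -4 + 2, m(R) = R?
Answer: 7/2 ≈ 3.5000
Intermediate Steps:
X(L) = -5/(6 - 2*L) (X(L) = -5*(-1/(2*(-3 + L))) = -5/(6 - 2*L))
N = -2
r(V) = -2
((2*X(1))*m(-1) + r(-2))*7 = ((2*(5/(2*(-3 + 1))))*(-1) - 2)*7 = ((2*((5/2)/(-2)))*(-1) - 2)*7 = ((2*((5/2)*(-1/2)))*(-1) - 2)*7 = ((2*(-5/4))*(-1) - 2)*7 = (-5/2*(-1) - 2)*7 = (5/2 - 2)*7 = (1/2)*7 = 7/2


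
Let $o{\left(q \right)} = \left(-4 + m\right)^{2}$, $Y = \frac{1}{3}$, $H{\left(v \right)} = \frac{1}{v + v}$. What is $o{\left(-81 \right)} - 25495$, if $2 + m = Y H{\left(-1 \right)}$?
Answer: $- \frac{916451}{36} \approx -25457.0$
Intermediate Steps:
$H{\left(v \right)} = \frac{1}{2 v}$
$Y = \frac{1}{3} \approx 0.33333$
$m = - \frac{13}{6}$ ($m = -2 + \frac{\frac{1}{2} \frac{1}{-1}}{3} = -2 + \frac{\frac{1}{2} \left(-1\right)}{3} = -2 + \frac{1}{3} \left(- \frac{1}{2}\right) = -2 - \frac{1}{6} = - \frac{13}{6} \approx -2.1667$)
$o{\left(q \right)} = \frac{1369}{36}$ ($o{\left(q \right)} = \left(-4 - \frac{13}{6}\right)^{2} = \left(- \frac{37}{6}\right)^{2} = \frac{1369}{36}$)
$o{\left(-81 \right)} - 25495 = \frac{1369}{36} - 25495 = - \frac{916451}{36}$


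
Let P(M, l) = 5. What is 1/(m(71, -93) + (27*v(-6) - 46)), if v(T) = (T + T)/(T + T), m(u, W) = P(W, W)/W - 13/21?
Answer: -217/4269 ≈ -0.050832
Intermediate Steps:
m(u, W) = -13/21 + 5/W (m(u, W) = 5/W - 13/21 = -13/21 + 5/W)
v(T) = 1 (v(T) = (2*T)/((2*T)) = (2*T)*(1/(2*T)) = 1)
1/(m(71, -93) + (27*v(-6) - 46)) = 1/((-13/21 + 5/(-93)) + (27*1 - 46)) = 1/((-13/21 + 5*(-1/93)) + (27 - 46)) = 1/((-13/21 - 5/93) - 19) = 1/(-146/217 - 19) = 1/(-4269/217) = -217/4269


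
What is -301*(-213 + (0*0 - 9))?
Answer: 66822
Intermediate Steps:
-301*(-213 + (0*0 - 9)) = -301*(-213 + (0 - 9)) = -301*(-213 - 9) = -301*(-222) = 66822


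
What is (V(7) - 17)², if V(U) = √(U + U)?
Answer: (17 - √14)² ≈ 175.78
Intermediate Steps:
V(U) = √2*√U (V(U) = √(2*U) = √2*√U)
(V(7) - 17)² = (√2*√7 - 17)² = (√14 - 17)² = (-17 + √14)²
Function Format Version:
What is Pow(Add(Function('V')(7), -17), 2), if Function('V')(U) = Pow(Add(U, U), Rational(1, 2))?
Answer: Pow(Add(17, Mul(-1, Pow(14, Rational(1, 2)))), 2) ≈ 175.78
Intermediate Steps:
Function('V')(U) = Mul(Pow(2, Rational(1, 2)), Pow(U, Rational(1, 2))) (Function('V')(U) = Pow(Mul(2, U), Rational(1, 2)) = Mul(Pow(2, Rational(1, 2)), Pow(U, Rational(1, 2))))
Pow(Add(Function('V')(7), -17), 2) = Pow(Add(Mul(Pow(2, Rational(1, 2)), Pow(7, Rational(1, 2))), -17), 2) = Pow(Add(Pow(14, Rational(1, 2)), -17), 2) = Pow(Add(-17, Pow(14, Rational(1, 2))), 2)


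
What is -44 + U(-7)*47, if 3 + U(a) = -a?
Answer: 144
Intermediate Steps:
U(a) = -3 - a
-44 + U(-7)*47 = -44 + (-3 - 1*(-7))*47 = -44 + (-3 + 7)*47 = -44 + 4*47 = -44 + 188 = 144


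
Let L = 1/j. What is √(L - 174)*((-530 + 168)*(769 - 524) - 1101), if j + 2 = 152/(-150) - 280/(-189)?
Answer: -89791*I*√186731094/1034 ≈ -1.1866e+6*I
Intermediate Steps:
j = -1034/675 (j = -2 + (152/(-150) - 280/(-189)) = -2 + (152*(-1/150) - 280*(-1/189)) = -2 + (-76/75 + 40/27) = -2 + 316/675 = -1034/675 ≈ -1.5319)
L = -675/1034 (L = 1/(-1034/675) = -675/1034 ≈ -0.65280)
√(L - 174)*((-530 + 168)*(769 - 524) - 1101) = √(-675/1034 - 174)*((-530 + 168)*(769 - 524) - 1101) = √(-180591/1034)*(-362*245 - 1101) = (I*√186731094/1034)*(-88690 - 1101) = (I*√186731094/1034)*(-89791) = -89791*I*√186731094/1034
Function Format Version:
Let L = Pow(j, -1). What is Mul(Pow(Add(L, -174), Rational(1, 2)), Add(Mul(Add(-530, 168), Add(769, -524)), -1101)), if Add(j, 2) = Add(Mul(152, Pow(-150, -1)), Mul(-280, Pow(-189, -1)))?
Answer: Mul(Rational(-89791, 1034), I, Pow(186731094, Rational(1, 2))) ≈ Mul(-1.1866e+6, I)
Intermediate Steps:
j = Rational(-1034, 675) (j = Add(-2, Add(Mul(152, Pow(-150, -1)), Mul(-280, Pow(-189, -1)))) = Add(-2, Add(Mul(152, Rational(-1, 150)), Mul(-280, Rational(-1, 189)))) = Add(-2, Add(Rational(-76, 75), Rational(40, 27))) = Add(-2, Rational(316, 675)) = Rational(-1034, 675) ≈ -1.5319)
L = Rational(-675, 1034) (L = Pow(Rational(-1034, 675), -1) = Rational(-675, 1034) ≈ -0.65280)
Mul(Pow(Add(L, -174), Rational(1, 2)), Add(Mul(Add(-530, 168), Add(769, -524)), -1101)) = Mul(Pow(Add(Rational(-675, 1034), -174), Rational(1, 2)), Add(Mul(Add(-530, 168), Add(769, -524)), -1101)) = Mul(Pow(Rational(-180591, 1034), Rational(1, 2)), Add(Mul(-362, 245), -1101)) = Mul(Mul(Rational(1, 1034), I, Pow(186731094, Rational(1, 2))), Add(-88690, -1101)) = Mul(Mul(Rational(1, 1034), I, Pow(186731094, Rational(1, 2))), -89791) = Mul(Rational(-89791, 1034), I, Pow(186731094, Rational(1, 2)))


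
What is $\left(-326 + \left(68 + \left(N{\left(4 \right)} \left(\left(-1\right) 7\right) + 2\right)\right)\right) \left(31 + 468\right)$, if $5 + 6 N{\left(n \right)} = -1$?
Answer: $-124251$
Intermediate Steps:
$N{\left(n \right)} = -1$ ($N{\left(n \right)} = - \frac{5}{6} + \frac{1}{6} \left(-1\right) = - \frac{5}{6} - \frac{1}{6} = -1$)
$\left(-326 + \left(68 + \left(N{\left(4 \right)} \left(\left(-1\right) 7\right) + 2\right)\right)\right) \left(31 + 468\right) = \left(-326 + \left(68 - \left(-2 - 7\right)\right)\right) \left(31 + 468\right) = \left(-326 + \left(68 + \left(\left(-1\right) \left(-7\right) + 2\right)\right)\right) 499 = \left(-326 + \left(68 + \left(7 + 2\right)\right)\right) 499 = \left(-326 + \left(68 + 9\right)\right) 499 = \left(-326 + 77\right) 499 = \left(-249\right) 499 = -124251$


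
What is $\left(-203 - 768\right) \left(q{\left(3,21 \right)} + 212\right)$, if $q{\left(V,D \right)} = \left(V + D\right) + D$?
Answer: $-249547$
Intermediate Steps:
$q{\left(V,D \right)} = V + 2 D$ ($q{\left(V,D \right)} = \left(D + V\right) + D = V + 2 D$)
$\left(-203 - 768\right) \left(q{\left(3,21 \right)} + 212\right) = \left(-203 - 768\right) \left(\left(3 + 2 \cdot 21\right) + 212\right) = \left(-203 - 768\right) \left(\left(3 + 42\right) + 212\right) = - 971 \left(45 + 212\right) = \left(-971\right) 257 = -249547$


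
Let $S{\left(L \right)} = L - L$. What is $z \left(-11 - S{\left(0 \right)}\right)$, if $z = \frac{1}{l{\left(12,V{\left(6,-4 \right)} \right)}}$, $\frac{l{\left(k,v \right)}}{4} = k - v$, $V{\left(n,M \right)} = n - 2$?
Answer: $- \frac{11}{32} \approx -0.34375$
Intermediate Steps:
$V{\left(n,M \right)} = -2 + n$ ($V{\left(n,M \right)} = n - 2 = -2 + n$)
$S{\left(L \right)} = 0$
$l{\left(k,v \right)} = - 4 v + 4 k$ ($l{\left(k,v \right)} = 4 \left(k - v\right) = - 4 v + 4 k$)
$z = \frac{1}{32}$ ($z = \frac{1}{- 4 \left(-2 + 6\right) + 4 \cdot 12} = \frac{1}{\left(-4\right) 4 + 48} = \frac{1}{-16 + 48} = \frac{1}{32} \approx 0.03125$)
$z \left(-11 - S{\left(0 \right)}\right) = \frac{-11 - 0}{32} = \frac{-11 + 0}{32} = \frac{1}{32} \left(-11\right) = - \frac{11}{32}$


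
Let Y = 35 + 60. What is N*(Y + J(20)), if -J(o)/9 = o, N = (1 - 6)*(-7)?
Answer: -2975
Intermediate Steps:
Y = 95
N = 35 (N = -5*(-7) = 35)
J(o) = -9*o
N*(Y + J(20)) = 35*(95 - 9*20) = 35*(95 - 180) = 35*(-85) = -2975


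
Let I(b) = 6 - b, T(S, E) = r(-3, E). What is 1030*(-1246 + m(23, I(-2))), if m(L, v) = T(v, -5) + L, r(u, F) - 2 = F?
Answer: -1262780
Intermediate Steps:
r(u, F) = 2 + F
T(S, E) = 2 + E
m(L, v) = -3 + L (m(L, v) = (2 - 5) + L = -3 + L)
1030*(-1246 + m(23, I(-2))) = 1030*(-1246 + (-3 + 23)) = 1030*(-1246 + 20) = 1030*(-1226) = -1262780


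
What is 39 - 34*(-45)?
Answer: 1569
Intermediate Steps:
39 - 34*(-45) = 39 + 1530 = 1569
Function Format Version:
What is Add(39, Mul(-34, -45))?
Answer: 1569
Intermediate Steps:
Add(39, Mul(-34, -45)) = Add(39, 1530) = 1569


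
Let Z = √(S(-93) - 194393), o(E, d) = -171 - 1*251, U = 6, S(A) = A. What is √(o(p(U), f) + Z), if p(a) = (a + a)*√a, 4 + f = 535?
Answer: √(-422 + I*√194486) ≈ 9.7053 + 22.72*I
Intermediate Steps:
f = 531 (f = -4 + 535 = 531)
p(a) = 2*a^(3/2) (p(a) = (2*a)*√a = 2*a^(3/2))
o(E, d) = -422 (o(E, d) = -171 - 251 = -422)
Z = I*√194486 (Z = √(-93 - 194393) = √(-194486) = I*√194486 ≈ 441.01*I)
√(o(p(U), f) + Z) = √(-422 + I*√194486)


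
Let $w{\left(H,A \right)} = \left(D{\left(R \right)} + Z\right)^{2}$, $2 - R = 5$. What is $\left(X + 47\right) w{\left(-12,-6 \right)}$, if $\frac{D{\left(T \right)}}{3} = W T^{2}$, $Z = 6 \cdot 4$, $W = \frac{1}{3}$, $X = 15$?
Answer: $67518$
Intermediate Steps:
$R = -3$ ($R = 2 - 5 = -3$)
$W = \frac{1}{3} \approx 0.33333$
$Z = 24$
$D{\left(T \right)} = T^{2}$ ($D{\left(T \right)} = 3 \frac{T^{2}}{3} = T^{2}$)
$w{\left(H,A \right)} = 1089$ ($w{\left(H,A \right)} = \left(\left(-3\right)^{2} + 24\right)^{2} = \left(9 + 24\right)^{2} = 33^{2} = 1089$)
$\left(X + 47\right) w{\left(-12,-6 \right)} = \left(15 + 47\right) 1089 = 62 \cdot 1089 = 67518$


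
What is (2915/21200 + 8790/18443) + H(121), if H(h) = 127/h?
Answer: 297015713/178528240 ≈ 1.6637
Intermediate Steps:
(2915/21200 + 8790/18443) + H(121) = (2915/21200 + 8790/18443) + 127/121 = (2915*(1/21200) + 8790*(1/18443)) + 127*(1/121) = (11/80 + 8790/18443) + 127/121 = 906073/1475440 + 127/121 = 297015713/178528240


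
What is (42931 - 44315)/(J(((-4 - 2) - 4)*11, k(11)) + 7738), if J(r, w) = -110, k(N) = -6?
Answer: -346/1907 ≈ -0.18144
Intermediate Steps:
(42931 - 44315)/(J(((-4 - 2) - 4)*11, k(11)) + 7738) = (42931 - 44315)/(-110 + 7738) = -1384/7628 = -1384*1/7628 = -346/1907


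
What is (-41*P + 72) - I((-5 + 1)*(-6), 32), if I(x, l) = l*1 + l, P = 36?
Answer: -1468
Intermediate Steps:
I(x, l) = 2*l (I(x, l) = l + l = 2*l)
(-41*P + 72) - I((-5 + 1)*(-6), 32) = (-41*36 + 72) - 2*32 = (-1476 + 72) - 1*64 = -1404 - 64 = -1468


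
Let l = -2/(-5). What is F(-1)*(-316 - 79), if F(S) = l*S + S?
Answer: 553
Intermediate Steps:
l = ⅖ (l = -2*(-⅕) = ⅖ ≈ 0.40000)
F(S) = 7*S/5 (F(S) = 2*S/5 + S = 7*S/5)
F(-1)*(-316 - 79) = ((7/5)*(-1))*(-316 - 79) = -7/5*(-395) = 553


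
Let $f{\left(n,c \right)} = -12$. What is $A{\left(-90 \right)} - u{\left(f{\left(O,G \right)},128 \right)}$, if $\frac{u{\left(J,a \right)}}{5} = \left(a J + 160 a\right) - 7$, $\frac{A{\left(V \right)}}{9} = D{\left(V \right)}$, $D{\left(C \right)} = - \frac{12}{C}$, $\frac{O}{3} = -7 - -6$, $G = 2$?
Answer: $- \frac{473419}{5} \approx -94684.0$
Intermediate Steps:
$O = -3$ ($O = 3 \left(-7 - -6\right) = 3 \left(-7 + 6\right) = 3 \left(-1\right) = -3$)
$A{\left(V \right)} = - \frac{108}{V}$ ($A{\left(V \right)} = 9 \left(- \frac{12}{V}\right) = - \frac{108}{V}$)
$u{\left(J,a \right)} = -35 + 800 a + 5 J a$ ($u{\left(J,a \right)} = 5 \left(\left(a J + 160 a\right) - 7\right) = 5 \left(\left(J a + 160 a\right) - 7\right) = 5 \left(\left(160 a + J a\right) - 7\right) = 5 \left(-7 + 160 a + J a\right) = -35 + 800 a + 5 J a$)
$A{\left(-90 \right)} - u{\left(f{\left(O,G \right)},128 \right)} = - \frac{108}{-90} - \left(-35 + 800 \cdot 128 + 5 \left(-12\right) 128\right) = \left(-108\right) \left(- \frac{1}{90}\right) - \left(-35 + 102400 - 7680\right) = \frac{6}{5} - 94685 = - \frac{473419}{5}$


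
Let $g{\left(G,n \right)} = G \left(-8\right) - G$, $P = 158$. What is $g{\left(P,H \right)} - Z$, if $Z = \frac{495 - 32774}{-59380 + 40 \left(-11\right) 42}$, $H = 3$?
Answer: $- \frac{110749199}{77860} \approx -1422.4$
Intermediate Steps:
$g{\left(G,n \right)} = - 9 G$ ($g{\left(G,n \right)} = - 8 G - G = - 9 G$)
$Z = \frac{32279}{77860}$ ($Z = - \frac{32279}{-59380 - 18480} = - \frac{32279}{-77860} = \left(-32279\right) \left(- \frac{1}{77860}\right) = \frac{32279}{77860} \approx 0.41458$)
$g{\left(P,H \right)} - Z = \left(-9\right) 158 - \frac{32279}{77860} = -1422 - \frac{32279}{77860} = - \frac{110749199}{77860}$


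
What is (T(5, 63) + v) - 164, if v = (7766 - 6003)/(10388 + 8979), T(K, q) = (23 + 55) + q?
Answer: -443678/19367 ≈ -22.909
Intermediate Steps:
T(K, q) = 78 + q
v = 1763/19367 ≈ 0.091031
(T(5, 63) + v) - 164 = ((78 + 63) + 1763/19367) - 164 = (141 + 1763/19367) - 164 = 2732510/19367 - 164 = -443678/19367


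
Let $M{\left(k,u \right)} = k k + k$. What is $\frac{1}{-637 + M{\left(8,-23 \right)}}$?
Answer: $- \frac{1}{565} \approx -0.0017699$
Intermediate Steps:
$M{\left(k,u \right)} = k + k^{2}$ ($M{\left(k,u \right)} = k^{2} + k = k + k^{2}$)
$\frac{1}{-637 + M{\left(8,-23 \right)}} = \frac{1}{-637 + 8 \left(1 + 8\right)} = \frac{1}{-637 + 8 \cdot 9} = \frac{1}{-637 + 72} = \frac{1}{-565} = - \frac{1}{565}$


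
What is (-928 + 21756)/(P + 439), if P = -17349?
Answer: -10414/8455 ≈ -1.2317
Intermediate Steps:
(-928 + 21756)/(P + 439) = (-928 + 21756)/(-17349 + 439) = 20828/(-16910) = 20828*(-1/16910) = -10414/8455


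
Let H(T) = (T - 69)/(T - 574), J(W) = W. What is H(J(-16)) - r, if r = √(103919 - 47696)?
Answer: 17/118 - 3*√6247 ≈ -236.97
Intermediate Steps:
r = 3*√6247 (r = √56223 = 3*√6247 ≈ 237.11)
H(T) = (-69 + T)/(-574 + T)
H(J(-16)) - r = (-69 - 16)/(-574 - 16) - 3*√6247 = -85/(-590) - 3*√6247 = -1/590*(-85) - 3*√6247 = 17/118 - 3*√6247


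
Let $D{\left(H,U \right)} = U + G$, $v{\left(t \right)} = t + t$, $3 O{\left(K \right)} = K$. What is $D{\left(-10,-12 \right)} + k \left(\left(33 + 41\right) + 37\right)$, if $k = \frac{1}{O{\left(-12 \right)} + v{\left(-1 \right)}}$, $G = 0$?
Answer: $- \frac{61}{2} \approx -30.5$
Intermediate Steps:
$O{\left(K \right)} = \frac{K}{3}$
$v{\left(t \right)} = 2 t$
$k = - \frac{1}{6}$ ($k = \frac{1}{\frac{1}{3} \left(-12\right) + 2 \left(-1\right)} = \frac{1}{-4 - 2} = \frac{1}{-6} = - \frac{1}{6} \approx -0.16667$)
$D{\left(H,U \right)} = U$ ($D{\left(H,U \right)} = U + 0 = U$)
$D{\left(-10,-12 \right)} + k \left(\left(33 + 41\right) + 37\right) = -12 - \frac{\left(33 + 41\right) + 37}{6} = -12 - \frac{74 + 37}{6} = -12 - \frac{37}{2} = - \frac{61}{2}$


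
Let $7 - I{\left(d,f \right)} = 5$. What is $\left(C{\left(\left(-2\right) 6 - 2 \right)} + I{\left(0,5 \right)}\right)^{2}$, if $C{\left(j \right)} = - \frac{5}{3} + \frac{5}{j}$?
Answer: $\frac{1}{1764} \approx 0.00056689$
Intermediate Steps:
$I{\left(d,f \right)} = 2$ ($I{\left(d,f \right)} = 7 - 5 = 2$)
$C{\left(j \right)} = - \frac{5}{3} + \frac{5}{j}$ ($C{\left(j \right)} = \left(-5\right) \frac{1}{3} + \frac{5}{j} = - \frac{5}{3} + \frac{5}{j}$)
$\left(C{\left(\left(-2\right) 6 - 2 \right)} + I{\left(0,5 \right)}\right)^{2} = \left(\left(- \frac{5}{3} + \frac{5}{\left(-2\right) 6 - 2}\right) + 2\right)^{2} = \left(\left(- \frac{5}{3} + \frac{5}{-12 - 2}\right) + 2\right)^{2} = \left(\left(- \frac{5}{3} + \frac{5}{-14}\right) + 2\right)^{2} = \left(\left(- \frac{5}{3} + 5 \left(- \frac{1}{14}\right)\right) + 2\right)^{2} = \left(\left(- \frac{5}{3} - \frac{5}{14}\right) + 2\right)^{2} = \left(- \frac{85}{42} + 2\right)^{2} = \left(- \frac{1}{42}\right)^{2} = \frac{1}{1764}$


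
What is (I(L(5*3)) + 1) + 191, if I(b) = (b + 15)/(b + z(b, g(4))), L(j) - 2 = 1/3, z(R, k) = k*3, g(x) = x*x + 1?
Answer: 7693/40 ≈ 192.32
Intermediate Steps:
g(x) = 1 + x² (g(x) = x² + 1 = 1 + x²)
z(R, k) = 3*k
L(j) = 7/3 (L(j) = 2 + 1/3 = 2 + ⅓ = 7/3)
I(b) = (15 + b)/(51 + b) (I(b) = (b + 15)/(b + 3*(1 + 4²)) = (15 + b)/(b + 3*(1 + 16)) = (15 + b)/(b + 3*17) = (15 + b)/(b + 51) = (15 + b)/(51 + b))
(I(L(5*3)) + 1) + 191 = ((15 + 7/3)/(51 + 7/3) + 1) + 191 = ((52/3)/(160/3) + 1) + 191 = ((3/160)*(52/3) + 1) + 191 = (13/40 + 1) + 191 = 53/40 + 191 = 7693/40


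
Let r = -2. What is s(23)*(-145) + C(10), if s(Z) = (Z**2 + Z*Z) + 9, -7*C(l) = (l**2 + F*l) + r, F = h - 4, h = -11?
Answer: -1082953/7 ≈ -1.5471e+5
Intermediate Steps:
F = -15 (F = -11 - 4 = -15)
C(l) = 2/7 - l**2/7 + 15*l/7 (C(l) = -((l**2 - 15*l) - 2)/7 = -(-2 + l**2 - 15*l)/7 = 2/7 - l**2/7 + 15*l/7)
s(Z) = 9 + 2*Z**2 (s(Z) = (Z**2 + Z**2) + 9 = 2*Z**2 + 9 = 9 + 2*Z**2)
s(23)*(-145) + C(10) = (9 + 2*23**2)*(-145) + (2/7 - 1/7*10**2 + (15/7)*10) = (9 + 2*529)*(-145) + (2/7 - 1/7*100 + 150/7) = (9 + 1058)*(-145) + (2/7 - 100/7 + 150/7) = 1067*(-145) + 52/7 = -154715 + 52/7 = -1082953/7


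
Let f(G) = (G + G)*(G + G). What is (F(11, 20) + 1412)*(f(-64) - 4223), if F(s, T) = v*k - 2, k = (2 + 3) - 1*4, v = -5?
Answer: 17086205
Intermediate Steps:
f(G) = 4*G² (f(G) = (2*G)*(2*G) = 4*G²)
k = 1 (k = 5 - 4 = 1)
F(s, T) = -7 (F(s, T) = -5*1 - 2 = -5 - 2 = -7)
(F(11, 20) + 1412)*(f(-64) - 4223) = (-7 + 1412)*(4*(-64)² - 4223) = 1405*(4*4096 - 4223) = 1405*(16384 - 4223) = 1405*12161 = 17086205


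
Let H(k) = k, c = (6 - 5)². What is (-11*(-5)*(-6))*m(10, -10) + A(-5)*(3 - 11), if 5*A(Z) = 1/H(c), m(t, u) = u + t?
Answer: -8/5 ≈ -1.6000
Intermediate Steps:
m(t, u) = t + u
c = 1 (c = 1² = 1)
A(Z) = ⅕ (A(Z) = (⅕)/1 = (⅕)*1 = ⅕)
(-11*(-5)*(-6))*m(10, -10) + A(-5)*(3 - 11) = (-11*(-5)*(-6))*(10 - 10) + (3 - 11)/5 = (55*(-6))*0 + (⅕)*(-8) = -330*0 - 8/5 = 0 - 8/5 = -8/5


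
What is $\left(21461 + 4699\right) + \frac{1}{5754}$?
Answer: $\frac{150524641}{5754} \approx 26160.0$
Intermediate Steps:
$\left(21461 + 4699\right) + \frac{1}{5754} = 26160 + \frac{1}{5754} = \frac{150524641}{5754}$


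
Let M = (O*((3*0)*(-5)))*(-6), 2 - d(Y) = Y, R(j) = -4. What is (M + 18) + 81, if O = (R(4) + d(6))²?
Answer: 99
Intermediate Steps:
d(Y) = 2 - Y
O = 64 (O = (-4 + (2 - 1*6))² = (-4 + (2 - 6))² = (-4 - 4)² = (-8)² = 64)
M = 0 (M = (64*((3*0)*(-5)))*(-6) = (64*(0*(-5)))*(-6) = (64*0)*(-6) = 0*(-6) = 0)
(M + 18) + 81 = (0 + 18) + 81 = 18 + 81 = 99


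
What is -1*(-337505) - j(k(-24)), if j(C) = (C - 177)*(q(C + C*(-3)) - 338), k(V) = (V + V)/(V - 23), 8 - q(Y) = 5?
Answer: 13091950/47 ≈ 2.7855e+5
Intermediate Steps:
q(Y) = 3 (q(Y) = 8 - 1*5 = 8 - 5 = 3)
k(V) = 2*V/(-23 + V) (k(V) = (2*V)/(-23 + V) = 2*V/(-23 + V))
j(C) = 59295 - 335*C (j(C) = (C - 177)*(3 - 338) = (-177 + C)*(-335) = 59295 - 335*C)
-1*(-337505) - j(k(-24)) = -1*(-337505) - (59295 - 670*(-24)/(-23 - 24)) = 337505 - (59295 - 670*(-24)/(-47)) = 337505 - (59295 - 670*(-24)*(-1)/47) = 337505 - (59295 - 335*48/47) = 337505 - (59295 - 16080/47) = 337505 - 1*2770785/47 = 337505 - 2770785/47 = 13091950/47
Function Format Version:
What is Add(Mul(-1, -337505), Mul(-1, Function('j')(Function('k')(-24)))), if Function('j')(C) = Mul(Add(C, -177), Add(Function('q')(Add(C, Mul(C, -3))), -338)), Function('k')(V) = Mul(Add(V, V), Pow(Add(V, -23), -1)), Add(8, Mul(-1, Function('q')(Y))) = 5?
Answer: Rational(13091950, 47) ≈ 2.7855e+5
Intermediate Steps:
Function('q')(Y) = 3 (Function('q')(Y) = Add(8, Mul(-1, 5)) = Add(8, -5) = 3)
Function('k')(V) = Mul(2, V, Pow(Add(-23, V), -1)) (Function('k')(V) = Mul(Mul(2, V), Pow(Add(-23, V), -1)) = Mul(2, V, Pow(Add(-23, V), -1)))
Function('j')(C) = Add(59295, Mul(-335, C)) (Function('j')(C) = Mul(Add(C, -177), Add(3, -338)) = Mul(Add(-177, C), -335) = Add(59295, Mul(-335, C)))
Add(Mul(-1, -337505), Mul(-1, Function('j')(Function('k')(-24)))) = Add(Mul(-1, -337505), Mul(-1, Add(59295, Mul(-335, Mul(2, -24, Pow(Add(-23, -24), -1)))))) = Add(337505, Mul(-1, Add(59295, Mul(-335, Mul(2, -24, Pow(-47, -1)))))) = Add(337505, Mul(-1, Add(59295, Mul(-335, Mul(2, -24, Rational(-1, 47)))))) = Add(337505, Mul(-1, Add(59295, Mul(-335, Rational(48, 47))))) = Add(337505, Mul(-1, Add(59295, Rational(-16080, 47)))) = Add(337505, Mul(-1, Rational(2770785, 47))) = Add(337505, Rational(-2770785, 47)) = Rational(13091950, 47)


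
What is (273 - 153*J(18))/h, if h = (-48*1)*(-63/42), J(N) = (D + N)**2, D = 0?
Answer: -16433/24 ≈ -684.71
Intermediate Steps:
J(N) = N**2 (J(N) = (0 + N)**2 = N**2)
h = 72 (h = -(-3024)/42 = -48*(-3/2) = 72)
(273 - 153*J(18))/h = (273 - 153*18**2)/72 = (273 - 153*324)*(1/72) = (273 - 49572)*(1/72) = -49299*1/72 = -16433/24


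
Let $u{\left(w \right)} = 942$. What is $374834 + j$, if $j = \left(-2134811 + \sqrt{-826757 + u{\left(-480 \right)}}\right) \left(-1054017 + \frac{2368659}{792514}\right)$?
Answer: $\frac{37941541652921335}{16862} - \frac{17772784257 i \sqrt{825815}}{16862} \approx 2.2501 \cdot 10^{12} - 9.5783 \cdot 10^{8} i$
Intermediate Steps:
$j = \frac{37941535332470427}{16862} - \frac{17772784257 i \sqrt{825815}}{16862}$ ($j = \left(-2134811 + \sqrt{-826757 + 942}\right) \left(-1054017 + \frac{2368659}{792514}\right) = \left(-2134811 + \sqrt{-825815}\right) \left(-1054017 + 2368659 \cdot \frac{1}{792514}\right) = \left(-2134811 + i \sqrt{825815}\right) \left(-1054017 + \frac{50397}{16862}\right) = \left(-2134811 + i \sqrt{825815}\right) \left(- \frac{17772784257}{16862}\right) = \frac{37941535332470427}{16862} - \frac{17772784257 i \sqrt{825815}}{16862} \approx 2.2501 \cdot 10^{12} - 9.5783 \cdot 10^{8} i$)
$374834 + j = 374834 + \left(\frac{37941535332470427}{16862} - \frac{17772784257 i \sqrt{825815}}{16862}\right) = \frac{37941541652921335}{16862} - \frac{17772784257 i \sqrt{825815}}{16862}$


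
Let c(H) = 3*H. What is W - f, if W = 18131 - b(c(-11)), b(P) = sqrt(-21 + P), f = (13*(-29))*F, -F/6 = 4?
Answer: 9083 - 3*I*sqrt(6) ≈ 9083.0 - 7.3485*I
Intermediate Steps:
F = -24 (F = -6*4 = -24)
f = 9048 (f = (13*(-29))*(-24) = -377*(-24) = 9048)
W = 18131 - 3*I*sqrt(6) (W = 18131 - sqrt(-21 + 3*(-11)) = 18131 - sqrt(-21 - 33) = 18131 - sqrt(-54) = 18131 - 3*I*sqrt(6) ≈ 18131.0 - 7.3485*I)
W - f = (18131 - 3*I*sqrt(6)) - 1*9048 = (18131 - 3*I*sqrt(6)) - 9048 = 9083 - 3*I*sqrt(6)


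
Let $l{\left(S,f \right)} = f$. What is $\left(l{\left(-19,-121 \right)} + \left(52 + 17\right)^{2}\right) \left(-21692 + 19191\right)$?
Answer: $-11604640$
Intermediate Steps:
$\left(l{\left(-19,-121 \right)} + \left(52 + 17\right)^{2}\right) \left(-21692 + 19191\right) = \left(-121 + \left(52 + 17\right)^{2}\right) \left(-21692 + 19191\right) = \left(-121 + 69^{2}\right) \left(-2501\right) = \left(-121 + 4761\right) \left(-2501\right) = 4640 \left(-2501\right) = -11604640$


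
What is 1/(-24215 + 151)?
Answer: -1/24064 ≈ -4.1556e-5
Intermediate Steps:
1/(-24215 + 151) = 1/(-24064) = -1/24064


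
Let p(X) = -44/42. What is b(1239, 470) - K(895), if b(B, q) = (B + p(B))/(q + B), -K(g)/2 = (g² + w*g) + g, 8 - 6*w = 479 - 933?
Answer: 62506820627/35889 ≈ 1.7417e+6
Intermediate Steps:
w = 77 (w = 4/3 - (479 - 933)/6 = 4/3 - ⅙*(-454) = 4/3 + 227/3 = 77)
K(g) = -156*g - 2*g² (K(g) = -2*((g² + 77*g) + g) = -2*(g² + 78*g) = -156*g - 2*g²)
p(X) = -22/21 (p(X) = -44*1/42 = -22/21)
b(B, q) = (-22/21 + B)/(B + q) (b(B, q) = (B - 22/21)/(q + B) = (-22/21 + B)/(B + q))
b(1239, 470) - K(895) = (-22/21 + 1239)/(1239 + 470) - (-2)*895*(78 + 895) = (25997/21)/1709 - (-2)*895*973 = (1/1709)*(25997/21) - 1*(-1741670) = 25997/35889 + 1741670 = 62506820627/35889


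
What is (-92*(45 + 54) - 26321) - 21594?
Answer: -57023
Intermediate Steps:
(-92*(45 + 54) - 26321) - 21594 = (-92*99 - 26321) - 21594 = (-9108 - 26321) - 21594 = -35429 - 21594 = -57023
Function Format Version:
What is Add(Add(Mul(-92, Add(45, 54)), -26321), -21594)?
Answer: -57023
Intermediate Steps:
Add(Add(Mul(-92, Add(45, 54)), -26321), -21594) = Add(Add(Mul(-92, 99), -26321), -21594) = Add(Add(-9108, -26321), -21594) = Add(-35429, -21594) = -57023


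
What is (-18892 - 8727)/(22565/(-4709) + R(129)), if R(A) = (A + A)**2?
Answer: -130057871/313427311 ≈ -0.41495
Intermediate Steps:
R(A) = 4*A**2 (R(A) = (2*A)**2 = 4*A**2)
(-18892 - 8727)/(22565/(-4709) + R(129)) = (-18892 - 8727)/(22565/(-4709) + 4*129**2) = -27619/(22565*(-1/4709) + 4*16641) = -27619/(-22565/4709 + 66564) = -27619/313427311/4709 = -27619*4709/313427311 = -130057871/313427311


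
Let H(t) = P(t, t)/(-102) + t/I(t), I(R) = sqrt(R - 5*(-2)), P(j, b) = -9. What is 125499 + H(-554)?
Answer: 4266969/34 + 277*I*sqrt(34)/68 ≈ 1.255e+5 + 23.753*I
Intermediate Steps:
I(R) = sqrt(10 + R) (I(R) = sqrt(R + 10) = sqrt(10 + R))
H(t) = 3/34 + t/sqrt(10 + t) (H(t) = -9/(-102) + t/(sqrt(10 + t)) = -9*(-1/102) + t/sqrt(10 + t) = 3/34 + t/sqrt(10 + t))
125499 + H(-554) = 125499 + (3/34 - 554/sqrt(10 - 554)) = 125499 + (3/34 - (-277)*I*sqrt(34)/68) = 125499 + (3/34 + 277*I*sqrt(34)/68) = 4266969/34 + 277*I*sqrt(34)/68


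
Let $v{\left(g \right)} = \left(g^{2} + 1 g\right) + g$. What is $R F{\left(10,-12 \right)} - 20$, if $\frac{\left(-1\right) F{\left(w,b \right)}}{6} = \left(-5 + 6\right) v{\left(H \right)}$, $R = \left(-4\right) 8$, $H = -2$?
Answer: $-20$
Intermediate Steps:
$v{\left(g \right)} = g^{2} + 2 g$ ($v{\left(g \right)} = \left(g^{2} + g\right) + g = \left(g + g^{2}\right) + g = g^{2} + 2 g$)
$R = -32$
$F{\left(w,b \right)} = 0$ ($F{\left(w,b \right)} = - 6 \left(-5 + 6\right) \left(- 2 \left(2 - 2\right)\right) = - 6 \cdot 1 \left(\left(-2\right) 0\right) = - 6 \cdot 1 \cdot 0 = \left(-6\right) 0 = 0$)
$R F{\left(10,-12 \right)} - 20 = \left(-32\right) 0 - 20 = 0 - 20 = -20$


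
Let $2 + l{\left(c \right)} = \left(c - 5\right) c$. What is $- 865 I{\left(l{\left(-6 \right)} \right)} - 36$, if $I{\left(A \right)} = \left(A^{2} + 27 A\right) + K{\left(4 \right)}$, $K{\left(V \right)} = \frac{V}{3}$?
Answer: $- \frac{15116848}{3} \approx -5.039 \cdot 10^{6}$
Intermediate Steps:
$l{\left(c \right)} = -2 + c \left(-5 + c\right)$ ($l{\left(c \right)} = -2 + \left(c - 5\right) c = -2 + \left(-5 + c\right) c = -2 + c \left(-5 + c\right)$)
$K{\left(V \right)} = \frac{V}{3}$ ($K{\left(V \right)} = V \frac{1}{3} = \frac{V}{3}$)
$I{\left(A \right)} = \frac{4}{3} + A^{2} + 27 A$ ($I{\left(A \right)} = \left(A^{2} + 27 A\right) + \frac{1}{3} \cdot 4 = \left(A^{2} + 27 A\right) + \frac{4}{3} = \frac{4}{3} + A^{2} + 27 A$)
$- 865 I{\left(l{\left(-6 \right)} \right)} - 36 = - 865 \left(\frac{4}{3} + \left(-2 + \left(-6\right)^{2} - -30\right)^{2} + 27 \left(-2 + \left(-6\right)^{2} - -30\right)\right) - 36 = - 865 \left(\frac{4}{3} + \left(-2 + 36 + 30\right)^{2} + 27 \left(-2 + 36 + 30\right)\right) - 36 = - 865 \left(\frac{4}{3} + 64^{2} + 27 \cdot 64\right) - 36 = - 865 \left(\frac{4}{3} + 4096 + 1728\right) - 36 = \left(-865\right) \frac{17476}{3} - 36 = - \frac{15116740}{3} - 36 = - \frac{15116848}{3}$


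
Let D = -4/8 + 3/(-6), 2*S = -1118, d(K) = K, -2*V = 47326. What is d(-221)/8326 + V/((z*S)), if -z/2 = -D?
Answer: -49316304/2327117 ≈ -21.192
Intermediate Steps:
V = -23663 (V = -½*47326 = -23663)
S = -559 (S = (½)*(-1118) = -559)
D = -1 (D = -4*⅛ + 3*(-⅙) = -½ - ½ = -1)
z = -2 (z = -(-2)*(-1) = -2*1 = -2)
d(-221)/8326 + V/((z*S)) = -221/8326 - 23663/((-2*(-559))) = -221*1/8326 - 23663/1118 = -221/8326 - 23663*1/1118 = -221/8326 - 23663/1118 = -49316304/2327117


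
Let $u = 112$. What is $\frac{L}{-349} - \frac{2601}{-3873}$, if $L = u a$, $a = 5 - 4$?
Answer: $\frac{157991}{450559} \approx 0.35066$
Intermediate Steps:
$a = 1$ ($a = 5 - 4 = 1$)
$L = 112$ ($L = 112 \cdot 1 = 112$)
$\frac{L}{-349} - \frac{2601}{-3873} = \frac{112}{-349} - \frac{2601}{-3873} = 112 \left(- \frac{1}{349}\right) - - \frac{867}{1291} = - \frac{112}{349} + \frac{867}{1291} = \frac{157991}{450559}$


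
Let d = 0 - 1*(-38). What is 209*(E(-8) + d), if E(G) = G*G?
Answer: 21318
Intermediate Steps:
E(G) = G²
d = 38 (d = 0 + 38 = 38)
209*(E(-8) + d) = 209*((-8)² + 38) = 209*(64 + 38) = 209*102 = 21318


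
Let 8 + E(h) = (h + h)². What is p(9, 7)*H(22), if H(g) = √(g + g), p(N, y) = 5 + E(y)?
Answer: 386*√11 ≈ 1280.2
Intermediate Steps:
E(h) = -8 + 4*h² (E(h) = -8 + (h + h)² = -8 + (2*h)² = -8 + 4*h²)
p(N, y) = -3 + 4*y² (p(N, y) = 5 + (-8 + 4*y²) = -3 + 4*y²)
H(g) = √2*√g (H(g) = √(2*g) = √2*√g)
p(9, 7)*H(22) = (-3 + 4*7²)*(√2*√22) = (-3 + 4*49)*(2*√11) = (-3 + 196)*(2*√11) = 193*(2*√11) = 386*√11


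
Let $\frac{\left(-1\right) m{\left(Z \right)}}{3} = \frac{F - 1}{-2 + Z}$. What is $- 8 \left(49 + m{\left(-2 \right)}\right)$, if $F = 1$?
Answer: $-392$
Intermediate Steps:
$m{\left(Z \right)} = 0$ ($m{\left(Z \right)} = - 3 \frac{1 - 1}{-2 + Z} = - 3 \frac{0}{-2 + Z} = \left(-3\right) 0 = 0$)
$- 8 \left(49 + m{\left(-2 \right)}\right) = - 8 \left(49 + 0\right) = \left(-8\right) 49 = -392$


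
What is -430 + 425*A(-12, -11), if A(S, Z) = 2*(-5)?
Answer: -4680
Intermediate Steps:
A(S, Z) = -10
-430 + 425*A(-12, -11) = -430 + 425*(-10) = -430 - 4250 = -4680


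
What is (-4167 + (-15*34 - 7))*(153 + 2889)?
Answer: -14248728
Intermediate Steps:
(-4167 + (-15*34 - 7))*(153 + 2889) = (-4167 + (-510 - 7))*3042 = (-4167 - 517)*3042 = -4684*3042 = -14248728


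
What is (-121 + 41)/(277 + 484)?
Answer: -80/761 ≈ -0.10512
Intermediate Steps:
(-121 + 41)/(277 + 484) = -80/761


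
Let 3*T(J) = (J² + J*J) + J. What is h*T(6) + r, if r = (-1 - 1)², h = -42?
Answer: -1088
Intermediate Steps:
T(J) = J/3 + 2*J²/3 (T(J) = ((J² + J*J) + J)/3 = ((J² + J²) + J)/3 = (2*J² + J)/3 = (J + 2*J²)/3 = J/3 + 2*J²/3)
r = 4 (r = (-2)² = 4)
h*T(6) + r = -14*6*(1 + 2*6) + 4 = -14*6*(1 + 12) + 4 = -14*6*13 + 4 = -42*26 + 4 = -1092 + 4 = -1088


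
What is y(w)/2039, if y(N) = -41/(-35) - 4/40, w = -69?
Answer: 15/28546 ≈ 0.00052547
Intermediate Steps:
y(N) = 15/14 (y(N) = -41*(-1/35) - 4*1/40 = 41/35 - ⅒ = 15/14)
y(w)/2039 = (15/14)/2039 = (15/14)*(1/2039) = 15/28546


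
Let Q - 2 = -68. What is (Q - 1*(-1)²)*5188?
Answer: -347596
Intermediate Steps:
Q = -66 (Q = 2 - 68 = -66)
(Q - 1*(-1)²)*5188 = (-66 - 1*(-1)²)*5188 = (-66 - 1*1)*5188 = (-66 - 1)*5188 = -67*5188 = -347596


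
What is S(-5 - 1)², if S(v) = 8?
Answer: 64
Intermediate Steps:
S(-5 - 1)² = 8² = 64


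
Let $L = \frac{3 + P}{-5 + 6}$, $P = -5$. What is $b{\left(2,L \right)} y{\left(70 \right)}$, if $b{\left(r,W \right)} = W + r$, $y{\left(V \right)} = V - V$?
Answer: $0$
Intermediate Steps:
$y{\left(V \right)} = 0$
$L = -2$ ($L = \frac{3 - 5}{-5 + 6} = - \frac{2}{1} = \left(-2\right) 1 = -2$)
$b{\left(2,L \right)} y{\left(70 \right)} = \left(-2 + 2\right) 0 = 0 \cdot 0 = 0$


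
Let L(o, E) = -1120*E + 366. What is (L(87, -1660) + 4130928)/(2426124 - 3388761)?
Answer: -5990494/962637 ≈ -6.2230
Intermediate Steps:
L(o, E) = 366 - 1120*E
(L(87, -1660) + 4130928)/(2426124 - 3388761) = ((366 - 1120*(-1660)) + 4130928)/(2426124 - 3388761) = ((366 + 1859200) + 4130928)/(-962637) = (1859566 + 4130928)*(-1/962637) = 5990494*(-1/962637) = -5990494/962637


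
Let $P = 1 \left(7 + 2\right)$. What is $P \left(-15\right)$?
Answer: $-135$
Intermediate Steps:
$P = 9$ ($P = 1 \cdot 9 = 9$)
$P \left(-15\right) = 9 \left(-15\right) = -135$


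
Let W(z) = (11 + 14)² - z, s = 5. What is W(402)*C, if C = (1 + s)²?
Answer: 8028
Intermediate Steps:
C = 36 (C = (1 + 5)² = 6² = 36)
W(z) = 625 - z (W(z) = 25² - z = 625 - z)
W(402)*C = (625 - 1*402)*36 = (625 - 402)*36 = 223*36 = 8028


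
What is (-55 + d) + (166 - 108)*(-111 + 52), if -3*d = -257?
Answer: -10174/3 ≈ -3391.3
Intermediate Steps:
d = 257/3 (d = -⅓*(-257) = 257/3 ≈ 85.667)
(-55 + d) + (166 - 108)*(-111 + 52) = (-55 + 257/3) + (166 - 108)*(-111 + 52) = 92/3 + 58*(-59) = 92/3 - 3422 = -10174/3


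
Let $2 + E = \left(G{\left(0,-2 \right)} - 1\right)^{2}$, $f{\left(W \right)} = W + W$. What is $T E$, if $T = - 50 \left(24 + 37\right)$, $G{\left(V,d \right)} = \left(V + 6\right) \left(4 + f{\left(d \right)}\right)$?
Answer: $3050$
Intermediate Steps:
$f{\left(W \right)} = 2 W$
$G{\left(V,d \right)} = \left(4 + 2 d\right) \left(6 + V\right)$ ($G{\left(V,d \right)} = \left(V + 6\right) \left(4 + 2 d\right) = \left(6 + V\right) \left(4 + 2 d\right) = \left(4 + 2 d\right) \left(6 + V\right)$)
$T = -3050$ ($T = \left(-50\right) 61 = -3050$)
$E = -1$ ($E = -2 + \left(\left(24 + 4 \cdot 0 + 12 \left(-2\right) + 2 \cdot 0 \left(-2\right)\right) - 1\right)^{2} = -2 + \left(\left(24 + 0 - 24 + 0\right) - 1\right)^{2} = -2 + \left(0 - 1\right)^{2} = -2 + \left(-1\right)^{2} = -2 + 1 = -1$)
$T E = \left(-3050\right) \left(-1\right) = 3050$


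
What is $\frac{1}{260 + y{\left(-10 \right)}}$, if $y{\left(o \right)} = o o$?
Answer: $\frac{1}{360} \approx 0.0027778$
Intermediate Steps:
$y{\left(o \right)} = o^{2}$
$\frac{1}{260 + y{\left(-10 \right)}} = \frac{1}{260 + \left(-10\right)^{2}} = \frac{1}{260 + 100} = \frac{1}{360}$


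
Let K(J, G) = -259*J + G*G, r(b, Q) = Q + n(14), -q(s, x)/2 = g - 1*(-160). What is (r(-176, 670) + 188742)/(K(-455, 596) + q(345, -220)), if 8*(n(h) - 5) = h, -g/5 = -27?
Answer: 757675/1889884 ≈ 0.40091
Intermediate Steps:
g = 135 (g = -5*(-27) = 135)
n(h) = 5 + h/8
q(s, x) = -590 (q(s, x) = -2*(135 - 1*(-160)) = -2*(135 + 160) = -2*295 = -590)
r(b, Q) = 27/4 + Q (r(b, Q) = Q + (5 + (⅛)*14) = Q + (5 + 7/4) = Q + 27/4 = 27/4 + Q)
K(J, G) = G² - 259*J (K(J, G) = -259*J + G² = G² - 259*J)
(r(-176, 670) + 188742)/(K(-455, 596) + q(345, -220)) = ((27/4 + 670) + 188742)/((596² - 259*(-455)) - 590) = (2707/4 + 188742)/((355216 + 117845) - 590) = 757675/(4*(473061 - 590)) = (757675/4)/472471 = (757675/4)*(1/472471) = 757675/1889884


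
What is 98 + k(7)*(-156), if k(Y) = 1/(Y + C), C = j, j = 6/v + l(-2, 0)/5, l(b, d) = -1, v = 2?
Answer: 4022/49 ≈ 82.082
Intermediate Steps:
j = 14/5 (j = 6/2 - 1/5 = 6*(½) - 1*⅕ = 3 - ⅕ = 14/5 ≈ 2.8000)
C = 14/5 ≈ 2.8000
k(Y) = 1/(14/5 + Y) (k(Y) = 1/(Y + 14/5) = 1/(14/5 + Y))
98 + k(7)*(-156) = 98 + (5/(14 + 5*7))*(-156) = 98 + (5/(14 + 35))*(-156) = 98 + (5/49)*(-156) = 98 - 780/49 = 4022/49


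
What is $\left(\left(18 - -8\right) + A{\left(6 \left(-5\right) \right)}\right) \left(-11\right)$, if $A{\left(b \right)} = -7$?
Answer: $-209$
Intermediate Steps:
$\left(\left(18 - -8\right) + A{\left(6 \left(-5\right) \right)}\right) \left(-11\right) = \left(\left(18 - -8\right) - 7\right) \left(-11\right) = \left(\left(18 + 8\right) - 7\right) \left(-11\right) = \left(26 - 7\right) \left(-11\right) = 19 \left(-11\right) = -209$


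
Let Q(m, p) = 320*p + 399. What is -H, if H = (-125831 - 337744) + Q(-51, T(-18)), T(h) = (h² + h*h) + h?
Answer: 261576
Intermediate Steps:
T(h) = h + 2*h² (T(h) = (h² + h²) + h = 2*h² + h = h + 2*h²)
Q(m, p) = 399 + 320*p
H = -261576 (H = (-125831 - 337744) + (399 + 320*(-18*(1 + 2*(-18)))) = -463575 + (399 + 320*(-18*(1 - 36))) = -463575 + (399 + 320*(-18*(-35))) = -463575 + (399 + 320*630) = -463575 + (399 + 201600) = -463575 + 201999 = -261576)
-H = -1*(-261576) = 261576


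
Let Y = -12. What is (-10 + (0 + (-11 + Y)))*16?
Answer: -528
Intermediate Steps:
(-10 + (0 + (-11 + Y)))*16 = (-10 + (0 + (-11 - 12)))*16 = (-10 + (0 - 23))*16 = (-10 - 23)*16 = -33*16 = -528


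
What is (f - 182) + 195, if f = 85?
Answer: 98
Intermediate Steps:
(f - 182) + 195 = (85 - 182) + 195 = -97 + 195 = 98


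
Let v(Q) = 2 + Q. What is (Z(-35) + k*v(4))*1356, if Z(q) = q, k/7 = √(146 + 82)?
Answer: -47460 + 113904*√57 ≈ 8.1250e+5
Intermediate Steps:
k = 14*√57 (k = 7*√(146 + 82) = 7*√228 = 7*(2*√57) = 14*√57 ≈ 105.70)
(Z(-35) + k*v(4))*1356 = (-35 + (14*√57)*(2 + 4))*1356 = (-35 + (14*√57)*6)*1356 = (-35 + 84*√57)*1356 = -47460 + 113904*√57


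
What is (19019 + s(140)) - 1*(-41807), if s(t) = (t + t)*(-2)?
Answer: 60266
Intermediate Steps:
s(t) = -4*t (s(t) = (2*t)*(-2) = -4*t)
(19019 + s(140)) - 1*(-41807) = (19019 - 4*140) - 1*(-41807) = (19019 - 560) + 41807 = 18459 + 41807 = 60266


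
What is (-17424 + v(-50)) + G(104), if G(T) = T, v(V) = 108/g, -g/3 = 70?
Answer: -606218/35 ≈ -17321.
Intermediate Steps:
g = -210 (g = -3*70 = -210)
v(V) = -18/35 (v(V) = 108/(-210) = 108*(-1/210) = -18/35)
(-17424 + v(-50)) + G(104) = (-17424 - 18/35) + 104 = -609858/35 + 104 = -606218/35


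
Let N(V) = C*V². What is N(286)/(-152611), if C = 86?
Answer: -7034456/152611 ≈ -46.094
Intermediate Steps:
N(V) = 86*V²
N(286)/(-152611) = (86*286²)/(-152611) = (86*81796)*(-1/152611) = 7034456*(-1/152611) = -7034456/152611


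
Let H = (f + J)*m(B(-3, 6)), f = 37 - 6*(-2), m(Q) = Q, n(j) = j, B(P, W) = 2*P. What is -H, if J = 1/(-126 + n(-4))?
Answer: 19107/65 ≈ 293.95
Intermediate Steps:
J = -1/130 (J = 1/(-126 - 4) = 1/(-130) = -1/130 ≈ -0.0076923)
f = 49 (f = 37 + 12 = 49)
H = -19107/65 (H = (49 - 1/130)*(2*(-3)) = (6369/130)*(-6) = -19107/65 ≈ -293.95)
-H = -1*(-19107/65) = 19107/65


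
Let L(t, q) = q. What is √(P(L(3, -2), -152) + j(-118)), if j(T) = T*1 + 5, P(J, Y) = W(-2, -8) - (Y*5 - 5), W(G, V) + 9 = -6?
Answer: 7*√13 ≈ 25.239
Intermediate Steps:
W(G, V) = -15 (W(G, V) = -9 - 6 = -15)
P(J, Y) = -10 - 5*Y (P(J, Y) = -15 - (Y*5 - 5) = -15 - (5*Y - 5) = -15 - (-5 + 5*Y) = -15 + (5 - 5*Y) = -10 - 5*Y)
j(T) = 5 + T (j(T) = T + 5 = 5 + T)
√(P(L(3, -2), -152) + j(-118)) = √((-10 - 5*(-152)) + (5 - 118)) = √((-10 + 760) - 113) = √(750 - 113) = √637 = 7*√13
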